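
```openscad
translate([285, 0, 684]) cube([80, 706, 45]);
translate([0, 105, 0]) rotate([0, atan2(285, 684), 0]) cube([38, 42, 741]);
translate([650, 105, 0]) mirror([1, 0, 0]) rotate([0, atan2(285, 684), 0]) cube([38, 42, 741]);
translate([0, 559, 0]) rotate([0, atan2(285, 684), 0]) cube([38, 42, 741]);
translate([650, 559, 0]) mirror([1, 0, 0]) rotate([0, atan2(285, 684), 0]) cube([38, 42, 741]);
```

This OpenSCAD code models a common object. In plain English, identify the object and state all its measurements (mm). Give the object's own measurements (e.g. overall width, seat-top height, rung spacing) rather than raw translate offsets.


A sawhorse. A 80×706×45 mm beam (x, y, z) sits on two A-frame leg pairs. Each pair is two raked legs of 38×42 mm section (42 mm along y) splaying symmetrically in x. Each leg rises 684 mm vertically over 285 mm of horizontal reach and is 741 mm long along its own axis. Every leg's outer bottom edge rests on the floor and its outer top edge meets a bottom edge of the beam — the left legs (tilting toward +x) meet the beam's −x bottom edge, the right legs (their mirror images, tilting toward −x) meet its +x bottom edge — so the leg tops tuck under the beam, the beam's underside is 684 mm above the floor, and the feet are 650 mm apart outside-to-outside with the beam centred between them. The two leg pairs are set in 105 mm from either end of the beam.


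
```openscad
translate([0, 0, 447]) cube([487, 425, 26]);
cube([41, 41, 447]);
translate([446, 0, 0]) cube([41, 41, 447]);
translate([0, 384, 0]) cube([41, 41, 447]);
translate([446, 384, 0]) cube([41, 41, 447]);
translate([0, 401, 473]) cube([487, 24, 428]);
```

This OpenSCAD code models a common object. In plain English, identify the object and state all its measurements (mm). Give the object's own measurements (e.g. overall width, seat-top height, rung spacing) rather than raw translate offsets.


A chair. The seat is a 487×425×26 mm slab with its top at z = 473 mm, on four 41×41 mm corner legs (flush with the seat edges, standing on z = 0). A flat backrest 24 mm thick, 428 mm tall, spans the full seat width and rises from the seat top along its +y edge, rear face flush with the rear of the seat.


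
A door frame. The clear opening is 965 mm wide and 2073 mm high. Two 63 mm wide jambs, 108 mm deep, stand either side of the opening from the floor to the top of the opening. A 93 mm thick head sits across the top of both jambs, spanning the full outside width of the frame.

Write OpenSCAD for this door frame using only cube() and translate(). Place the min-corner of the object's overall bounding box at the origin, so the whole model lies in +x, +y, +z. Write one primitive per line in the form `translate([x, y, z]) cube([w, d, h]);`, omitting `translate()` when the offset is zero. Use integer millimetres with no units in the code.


cube([63, 108, 2073]);
translate([1028, 0, 0]) cube([63, 108, 2073]);
translate([0, 0, 2073]) cube([1091, 108, 93]);


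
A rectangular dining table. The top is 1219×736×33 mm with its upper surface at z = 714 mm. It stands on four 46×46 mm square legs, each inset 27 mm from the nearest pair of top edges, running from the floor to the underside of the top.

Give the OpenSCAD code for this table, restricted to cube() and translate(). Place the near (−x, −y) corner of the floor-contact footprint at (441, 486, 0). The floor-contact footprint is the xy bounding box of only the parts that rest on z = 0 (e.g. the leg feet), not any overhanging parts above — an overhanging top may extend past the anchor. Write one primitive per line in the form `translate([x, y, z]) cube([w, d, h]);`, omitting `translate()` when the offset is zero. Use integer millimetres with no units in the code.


translate([414, 459, 681]) cube([1219, 736, 33]);
translate([441, 486, 0]) cube([46, 46, 681]);
translate([1560, 486, 0]) cube([46, 46, 681]);
translate([441, 1122, 0]) cube([46, 46, 681]);
translate([1560, 1122, 0]) cube([46, 46, 681]);


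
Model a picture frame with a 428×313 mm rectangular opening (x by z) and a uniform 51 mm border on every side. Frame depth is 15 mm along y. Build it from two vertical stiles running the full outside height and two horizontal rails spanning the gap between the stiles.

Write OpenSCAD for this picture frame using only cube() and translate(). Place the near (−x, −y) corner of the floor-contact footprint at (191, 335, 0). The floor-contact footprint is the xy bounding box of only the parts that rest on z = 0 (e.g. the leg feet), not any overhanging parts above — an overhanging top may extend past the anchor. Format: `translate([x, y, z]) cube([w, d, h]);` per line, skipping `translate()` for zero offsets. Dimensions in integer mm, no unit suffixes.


translate([191, 335, 0]) cube([51, 15, 415]);
translate([670, 335, 0]) cube([51, 15, 415]);
translate([242, 335, 0]) cube([428, 15, 51]);
translate([242, 335, 364]) cube([428, 15, 51]);


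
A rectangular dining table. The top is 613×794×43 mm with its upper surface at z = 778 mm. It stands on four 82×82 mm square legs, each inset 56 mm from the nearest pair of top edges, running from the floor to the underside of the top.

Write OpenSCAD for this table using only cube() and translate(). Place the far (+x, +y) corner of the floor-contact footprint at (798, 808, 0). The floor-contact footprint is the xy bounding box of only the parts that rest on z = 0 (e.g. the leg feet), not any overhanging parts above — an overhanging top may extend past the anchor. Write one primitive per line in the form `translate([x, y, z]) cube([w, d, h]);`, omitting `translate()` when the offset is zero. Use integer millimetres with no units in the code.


translate([241, 70, 735]) cube([613, 794, 43]);
translate([297, 126, 0]) cube([82, 82, 735]);
translate([716, 126, 0]) cube([82, 82, 735]);
translate([297, 726, 0]) cube([82, 82, 735]);
translate([716, 726, 0]) cube([82, 82, 735]);


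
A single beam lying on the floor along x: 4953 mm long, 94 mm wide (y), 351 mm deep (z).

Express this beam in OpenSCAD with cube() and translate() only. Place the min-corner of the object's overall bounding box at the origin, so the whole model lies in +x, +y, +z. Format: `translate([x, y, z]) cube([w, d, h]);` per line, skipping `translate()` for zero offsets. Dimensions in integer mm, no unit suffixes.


cube([4953, 94, 351]);


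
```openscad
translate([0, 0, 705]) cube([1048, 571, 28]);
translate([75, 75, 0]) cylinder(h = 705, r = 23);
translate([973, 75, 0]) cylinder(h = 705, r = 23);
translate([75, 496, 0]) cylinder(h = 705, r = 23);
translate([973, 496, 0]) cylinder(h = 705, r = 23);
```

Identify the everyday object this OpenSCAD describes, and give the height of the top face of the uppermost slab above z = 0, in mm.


A table. The table height is 733 mm.

A 1048×571×28 slab sits at z = 705 on four Ø46 mm round legs — a table. The top surface is at 705 + 28 = 733 mm.


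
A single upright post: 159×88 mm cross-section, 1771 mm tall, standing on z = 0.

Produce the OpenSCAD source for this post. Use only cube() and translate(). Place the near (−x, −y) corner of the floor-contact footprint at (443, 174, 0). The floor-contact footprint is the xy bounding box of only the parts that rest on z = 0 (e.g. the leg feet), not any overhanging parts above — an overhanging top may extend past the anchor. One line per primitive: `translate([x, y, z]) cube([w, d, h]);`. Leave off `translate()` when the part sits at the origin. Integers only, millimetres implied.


translate([443, 174, 0]) cube([159, 88, 1771]);


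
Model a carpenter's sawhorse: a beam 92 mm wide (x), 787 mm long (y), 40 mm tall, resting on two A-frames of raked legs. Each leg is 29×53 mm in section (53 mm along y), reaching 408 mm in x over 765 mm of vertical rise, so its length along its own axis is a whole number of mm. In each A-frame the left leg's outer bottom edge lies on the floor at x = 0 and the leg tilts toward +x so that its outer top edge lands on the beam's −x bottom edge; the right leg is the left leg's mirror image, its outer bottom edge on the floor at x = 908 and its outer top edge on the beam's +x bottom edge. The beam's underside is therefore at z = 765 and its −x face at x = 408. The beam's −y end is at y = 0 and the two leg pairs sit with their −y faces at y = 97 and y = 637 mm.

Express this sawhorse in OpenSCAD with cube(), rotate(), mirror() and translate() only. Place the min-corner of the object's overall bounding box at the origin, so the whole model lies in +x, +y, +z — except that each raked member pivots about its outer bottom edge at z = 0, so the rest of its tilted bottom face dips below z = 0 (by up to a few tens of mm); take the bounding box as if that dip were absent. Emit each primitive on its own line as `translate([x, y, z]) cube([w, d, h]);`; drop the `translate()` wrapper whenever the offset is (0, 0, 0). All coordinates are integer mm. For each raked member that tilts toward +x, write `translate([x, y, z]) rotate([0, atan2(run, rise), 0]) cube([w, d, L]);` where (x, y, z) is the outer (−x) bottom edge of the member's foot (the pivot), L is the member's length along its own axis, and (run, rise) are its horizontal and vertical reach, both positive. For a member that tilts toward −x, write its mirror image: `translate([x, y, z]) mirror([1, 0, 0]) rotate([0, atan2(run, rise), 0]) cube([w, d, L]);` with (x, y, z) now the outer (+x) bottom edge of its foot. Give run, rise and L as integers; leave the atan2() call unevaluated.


// leg length = √(408² + 765²) = 867
// right-leg outer foot x = 2·408 + 92 = 908
// beam min-corner = (408, 0, 765)
translate([408, 0, 765]) cube([92, 787, 40]);
translate([0, 97, 0]) rotate([0, atan2(408, 765), 0]) cube([29, 53, 867]);
translate([908, 97, 0]) mirror([1, 0, 0]) rotate([0, atan2(408, 765), 0]) cube([29, 53, 867]);
translate([0, 637, 0]) rotate([0, atan2(408, 765), 0]) cube([29, 53, 867]);
translate([908, 637, 0]) mirror([1, 0, 0]) rotate([0, atan2(408, 765), 0]) cube([29, 53, 867]);


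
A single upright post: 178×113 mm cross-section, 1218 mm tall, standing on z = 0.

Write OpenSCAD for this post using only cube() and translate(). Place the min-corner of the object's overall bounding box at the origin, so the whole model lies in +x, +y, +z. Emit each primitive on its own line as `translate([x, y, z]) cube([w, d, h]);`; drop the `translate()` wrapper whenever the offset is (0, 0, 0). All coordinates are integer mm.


cube([178, 113, 1218]);


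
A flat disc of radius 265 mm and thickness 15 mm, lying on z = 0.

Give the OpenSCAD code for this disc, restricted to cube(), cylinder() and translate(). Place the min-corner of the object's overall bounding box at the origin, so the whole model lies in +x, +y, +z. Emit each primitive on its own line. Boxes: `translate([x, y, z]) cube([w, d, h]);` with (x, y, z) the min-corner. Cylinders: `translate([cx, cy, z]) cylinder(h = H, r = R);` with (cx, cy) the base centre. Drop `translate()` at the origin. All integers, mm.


translate([265, 265, 0]) cylinder(h = 15, r = 265);


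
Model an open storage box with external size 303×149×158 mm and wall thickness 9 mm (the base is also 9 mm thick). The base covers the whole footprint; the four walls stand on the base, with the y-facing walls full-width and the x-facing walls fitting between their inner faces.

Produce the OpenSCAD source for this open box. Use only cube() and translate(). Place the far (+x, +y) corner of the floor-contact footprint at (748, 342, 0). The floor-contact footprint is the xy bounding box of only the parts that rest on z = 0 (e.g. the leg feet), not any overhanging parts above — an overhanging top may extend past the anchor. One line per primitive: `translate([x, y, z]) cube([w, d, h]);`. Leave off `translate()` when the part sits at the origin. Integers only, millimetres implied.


translate([445, 193, 0]) cube([303, 149, 9]);
translate([445, 193, 9]) cube([303, 9, 149]);
translate([445, 333, 9]) cube([303, 9, 149]);
translate([445, 202, 9]) cube([9, 131, 149]);
translate([739, 202, 9]) cube([9, 131, 149]);


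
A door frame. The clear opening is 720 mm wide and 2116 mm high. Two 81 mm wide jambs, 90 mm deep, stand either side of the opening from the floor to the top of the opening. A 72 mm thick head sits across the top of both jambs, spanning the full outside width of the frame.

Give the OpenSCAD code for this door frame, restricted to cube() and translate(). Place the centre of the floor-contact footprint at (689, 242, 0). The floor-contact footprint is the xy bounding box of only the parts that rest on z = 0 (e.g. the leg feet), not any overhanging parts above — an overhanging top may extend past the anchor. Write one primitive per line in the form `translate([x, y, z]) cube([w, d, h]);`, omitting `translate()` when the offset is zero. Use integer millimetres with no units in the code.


translate([248, 197, 0]) cube([81, 90, 2116]);
translate([1049, 197, 0]) cube([81, 90, 2116]);
translate([248, 197, 2116]) cube([882, 90, 72]);


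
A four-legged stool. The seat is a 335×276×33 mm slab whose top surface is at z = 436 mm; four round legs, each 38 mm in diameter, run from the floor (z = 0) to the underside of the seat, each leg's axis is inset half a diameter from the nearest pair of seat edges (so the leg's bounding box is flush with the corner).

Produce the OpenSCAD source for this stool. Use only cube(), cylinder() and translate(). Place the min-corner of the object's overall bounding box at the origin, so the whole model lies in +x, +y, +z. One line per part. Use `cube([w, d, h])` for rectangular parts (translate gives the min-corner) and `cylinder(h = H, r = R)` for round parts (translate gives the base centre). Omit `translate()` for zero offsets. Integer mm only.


// leg_h = 436 - 33 = 403
translate([0, 0, 403]) cube([335, 276, 33]);
translate([19, 19, 0]) cylinder(h = 403, r = 19);
translate([316, 19, 0]) cylinder(h = 403, r = 19);
translate([19, 257, 0]) cylinder(h = 403, r = 19);
translate([316, 257, 0]) cylinder(h = 403, r = 19);


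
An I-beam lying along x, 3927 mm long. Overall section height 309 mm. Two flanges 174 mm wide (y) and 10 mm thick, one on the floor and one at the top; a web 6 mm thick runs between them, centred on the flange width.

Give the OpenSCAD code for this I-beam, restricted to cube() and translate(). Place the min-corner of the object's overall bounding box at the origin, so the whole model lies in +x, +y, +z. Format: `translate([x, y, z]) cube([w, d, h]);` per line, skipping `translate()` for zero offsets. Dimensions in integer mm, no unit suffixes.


cube([3927, 174, 10]);
translate([0, 84, 10]) cube([3927, 6, 289]);
translate([0, 0, 299]) cube([3927, 174, 10]);


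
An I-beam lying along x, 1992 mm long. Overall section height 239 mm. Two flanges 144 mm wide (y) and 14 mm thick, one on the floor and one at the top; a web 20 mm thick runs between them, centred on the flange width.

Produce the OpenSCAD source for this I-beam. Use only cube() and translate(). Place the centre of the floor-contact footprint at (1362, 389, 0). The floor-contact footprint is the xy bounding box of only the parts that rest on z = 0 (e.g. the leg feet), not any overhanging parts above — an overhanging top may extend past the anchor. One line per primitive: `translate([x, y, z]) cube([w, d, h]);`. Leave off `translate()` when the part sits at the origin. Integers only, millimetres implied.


translate([366, 317, 0]) cube([1992, 144, 14]);
translate([366, 379, 14]) cube([1992, 20, 211]);
translate([366, 317, 225]) cube([1992, 144, 14]);


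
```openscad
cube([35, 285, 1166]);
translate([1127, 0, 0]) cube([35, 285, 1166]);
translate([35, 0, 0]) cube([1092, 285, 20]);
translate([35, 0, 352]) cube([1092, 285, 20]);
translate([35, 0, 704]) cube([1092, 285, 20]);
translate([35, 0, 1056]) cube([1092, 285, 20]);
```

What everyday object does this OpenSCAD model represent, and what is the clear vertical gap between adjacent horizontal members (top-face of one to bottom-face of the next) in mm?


A bookshelf. The clear shelf gap is 332 mm.

Two tall side panels with 4 horizontal boards between them — a bookshelf. The first two shelf undersides are at z = 0 and z = 352; with shelf thickness 20, the clear gap is 352 − 0 − 20 = 332 mm.


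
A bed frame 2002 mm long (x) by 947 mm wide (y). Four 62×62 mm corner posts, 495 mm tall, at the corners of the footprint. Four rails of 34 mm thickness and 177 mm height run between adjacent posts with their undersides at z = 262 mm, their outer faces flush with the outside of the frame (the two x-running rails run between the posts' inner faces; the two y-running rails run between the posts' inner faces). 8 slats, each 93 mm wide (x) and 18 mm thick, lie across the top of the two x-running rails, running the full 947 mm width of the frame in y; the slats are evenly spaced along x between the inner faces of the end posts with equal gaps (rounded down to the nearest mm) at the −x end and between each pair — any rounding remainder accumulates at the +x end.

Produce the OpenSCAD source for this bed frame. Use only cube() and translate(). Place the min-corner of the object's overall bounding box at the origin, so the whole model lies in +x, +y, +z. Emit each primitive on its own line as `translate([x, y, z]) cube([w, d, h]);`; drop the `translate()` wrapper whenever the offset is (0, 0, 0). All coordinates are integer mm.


// slat z = rail_z + rail_h = 262 + 177 = 439
// slat gap = ⌊(1878 − 8·93) / 9⌋ = 126
cube([62, 62, 495]);
translate([0, 885, 0]) cube([62, 62, 495]);
translate([1940, 0, 0]) cube([62, 62, 495]);
translate([1940, 885, 0]) cube([62, 62, 495]);
translate([62, 0, 262]) cube([1878, 34, 177]);
translate([62, 913, 262]) cube([1878, 34, 177]);
translate([0, 62, 262]) cube([34, 823, 177]);
translate([1968, 62, 262]) cube([34, 823, 177]);
translate([188, 0, 439]) cube([93, 947, 18]);
translate([407, 0, 439]) cube([93, 947, 18]);
translate([626, 0, 439]) cube([93, 947, 18]);
translate([845, 0, 439]) cube([93, 947, 18]);
translate([1064, 0, 439]) cube([93, 947, 18]);
translate([1283, 0, 439]) cube([93, 947, 18]);
translate([1502, 0, 439]) cube([93, 947, 18]);
translate([1721, 0, 439]) cube([93, 947, 18]);


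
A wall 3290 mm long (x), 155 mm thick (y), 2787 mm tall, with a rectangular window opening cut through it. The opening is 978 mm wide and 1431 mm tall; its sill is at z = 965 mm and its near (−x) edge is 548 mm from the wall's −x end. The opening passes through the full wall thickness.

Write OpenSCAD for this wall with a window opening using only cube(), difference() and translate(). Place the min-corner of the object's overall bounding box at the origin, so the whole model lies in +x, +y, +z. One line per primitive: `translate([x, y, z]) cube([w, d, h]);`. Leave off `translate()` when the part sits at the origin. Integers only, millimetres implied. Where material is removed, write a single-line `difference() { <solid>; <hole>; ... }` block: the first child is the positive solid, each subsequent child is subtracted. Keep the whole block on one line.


difference() { cube([3290, 155, 2787]); translate([548, 0, 965]) cube([978, 155, 1431]); }


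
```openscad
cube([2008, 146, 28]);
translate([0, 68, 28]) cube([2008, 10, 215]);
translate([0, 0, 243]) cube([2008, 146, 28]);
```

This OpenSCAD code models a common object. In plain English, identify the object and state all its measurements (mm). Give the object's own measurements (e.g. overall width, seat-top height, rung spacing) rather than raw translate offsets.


An I-beam lying along x, 2008 mm long. Overall section height 271 mm. Two flanges 146 mm wide (y) and 28 mm thick, one on the floor and one at the top; a web 10 mm thick runs between them, centred on the flange width.


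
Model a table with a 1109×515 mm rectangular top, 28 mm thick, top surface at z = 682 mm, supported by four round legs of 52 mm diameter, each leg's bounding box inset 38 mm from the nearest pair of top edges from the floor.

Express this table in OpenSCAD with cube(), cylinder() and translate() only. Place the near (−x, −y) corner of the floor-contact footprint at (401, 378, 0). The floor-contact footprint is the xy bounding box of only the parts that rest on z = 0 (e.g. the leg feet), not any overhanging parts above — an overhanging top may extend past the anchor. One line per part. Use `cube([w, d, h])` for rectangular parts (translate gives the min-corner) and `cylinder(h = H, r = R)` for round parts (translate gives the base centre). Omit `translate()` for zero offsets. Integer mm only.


translate([363, 340, 654]) cube([1109, 515, 28]);
translate([427, 404, 0]) cylinder(h = 654, r = 26);
translate([1408, 404, 0]) cylinder(h = 654, r = 26);
translate([427, 791, 0]) cylinder(h = 654, r = 26);
translate([1408, 791, 0]) cylinder(h = 654, r = 26);


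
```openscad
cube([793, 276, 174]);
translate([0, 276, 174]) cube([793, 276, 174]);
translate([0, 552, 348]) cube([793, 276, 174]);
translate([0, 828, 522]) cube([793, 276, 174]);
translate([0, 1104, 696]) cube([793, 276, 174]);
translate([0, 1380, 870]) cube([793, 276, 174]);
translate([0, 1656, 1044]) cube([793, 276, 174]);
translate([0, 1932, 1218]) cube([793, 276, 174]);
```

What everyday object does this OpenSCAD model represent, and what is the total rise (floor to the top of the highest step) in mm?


A staircase. The total rise is 1392 mm.

8 identical blocks, each offset up and back from the previous — a staircase. Each step is 174 mm tall and there are 8 of them, so the total rise is 8 × 174 = 1392 mm.


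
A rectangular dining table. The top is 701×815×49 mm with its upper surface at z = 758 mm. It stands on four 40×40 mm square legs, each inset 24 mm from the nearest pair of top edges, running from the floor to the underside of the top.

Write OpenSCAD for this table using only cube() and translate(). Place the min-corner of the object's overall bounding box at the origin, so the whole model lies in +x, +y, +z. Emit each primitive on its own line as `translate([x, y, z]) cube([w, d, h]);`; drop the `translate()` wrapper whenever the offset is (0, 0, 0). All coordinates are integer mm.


// leg_h = 758 - 49 = 709
translate([0, 0, 709]) cube([701, 815, 49]);
translate([24, 24, 0]) cube([40, 40, 709]);
translate([637, 24, 0]) cube([40, 40, 709]);
translate([24, 751, 0]) cube([40, 40, 709]);
translate([637, 751, 0]) cube([40, 40, 709]);


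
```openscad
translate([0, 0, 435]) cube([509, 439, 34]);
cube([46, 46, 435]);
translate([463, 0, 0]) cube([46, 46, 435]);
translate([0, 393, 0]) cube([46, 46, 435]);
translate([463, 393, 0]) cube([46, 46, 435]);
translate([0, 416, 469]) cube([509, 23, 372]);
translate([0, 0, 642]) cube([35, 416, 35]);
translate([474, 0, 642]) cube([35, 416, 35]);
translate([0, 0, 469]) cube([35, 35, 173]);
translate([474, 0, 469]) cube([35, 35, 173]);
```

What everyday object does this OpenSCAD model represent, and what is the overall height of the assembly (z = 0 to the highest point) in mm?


A chair. The overall height is 841 mm.

A slab on four corner posts with a tall panel at the back — a chair. The seat slab sits at z = 435 with thickness 34, and the 372 mm backrest starts at the seat top, so the overall height is 435 + 34 + 372 = 841 mm.


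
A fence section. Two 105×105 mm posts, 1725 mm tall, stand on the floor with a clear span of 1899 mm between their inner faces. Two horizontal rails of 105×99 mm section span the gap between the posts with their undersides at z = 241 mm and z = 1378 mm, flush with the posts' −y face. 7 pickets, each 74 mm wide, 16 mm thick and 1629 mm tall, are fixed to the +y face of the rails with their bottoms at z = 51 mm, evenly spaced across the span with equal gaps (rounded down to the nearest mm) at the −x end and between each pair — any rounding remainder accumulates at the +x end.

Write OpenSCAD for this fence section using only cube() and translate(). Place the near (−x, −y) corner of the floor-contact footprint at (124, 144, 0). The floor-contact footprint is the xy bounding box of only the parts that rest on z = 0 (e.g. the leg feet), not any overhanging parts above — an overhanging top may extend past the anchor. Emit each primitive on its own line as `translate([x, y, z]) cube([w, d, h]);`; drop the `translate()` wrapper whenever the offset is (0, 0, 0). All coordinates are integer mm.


translate([124, 144, 0]) cube([105, 105, 1725]);
translate([2128, 144, 0]) cube([105, 105, 1725]);
translate([229, 144, 241]) cube([1899, 105, 99]);
translate([229, 144, 1378]) cube([1899, 105, 99]);
translate([401, 249, 51]) cube([74, 16, 1629]);
translate([647, 249, 51]) cube([74, 16, 1629]);
translate([893, 249, 51]) cube([74, 16, 1629]);
translate([1139, 249, 51]) cube([74, 16, 1629]);
translate([1385, 249, 51]) cube([74, 16, 1629]);
translate([1631, 249, 51]) cube([74, 16, 1629]);
translate([1877, 249, 51]) cube([74, 16, 1629]);


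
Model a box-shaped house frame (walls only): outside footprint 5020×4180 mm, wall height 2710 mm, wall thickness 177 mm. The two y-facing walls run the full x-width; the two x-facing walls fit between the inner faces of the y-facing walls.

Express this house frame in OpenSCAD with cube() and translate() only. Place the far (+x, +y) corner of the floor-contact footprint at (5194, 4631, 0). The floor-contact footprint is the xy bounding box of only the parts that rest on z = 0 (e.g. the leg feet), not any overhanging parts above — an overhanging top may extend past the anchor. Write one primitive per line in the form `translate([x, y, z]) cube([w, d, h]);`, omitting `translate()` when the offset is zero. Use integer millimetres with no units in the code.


translate([174, 451, 0]) cube([5020, 177, 2710]);
translate([174, 4454, 0]) cube([5020, 177, 2710]);
translate([174, 628, 0]) cube([177, 3826, 2710]);
translate([5017, 628, 0]) cube([177, 3826, 2710]);


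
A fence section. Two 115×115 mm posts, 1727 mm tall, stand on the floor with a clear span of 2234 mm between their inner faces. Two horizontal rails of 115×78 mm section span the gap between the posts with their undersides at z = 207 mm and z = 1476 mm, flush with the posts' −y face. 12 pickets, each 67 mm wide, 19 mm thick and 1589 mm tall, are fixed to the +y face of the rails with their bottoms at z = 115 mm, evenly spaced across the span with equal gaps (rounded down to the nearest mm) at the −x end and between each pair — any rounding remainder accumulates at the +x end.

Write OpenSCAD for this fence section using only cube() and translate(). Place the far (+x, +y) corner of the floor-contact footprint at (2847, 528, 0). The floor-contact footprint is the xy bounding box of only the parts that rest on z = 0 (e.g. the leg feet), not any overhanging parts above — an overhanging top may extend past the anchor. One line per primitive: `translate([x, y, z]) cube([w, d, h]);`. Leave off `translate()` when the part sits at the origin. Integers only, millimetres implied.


translate([383, 413, 0]) cube([115, 115, 1727]);
translate([2732, 413, 0]) cube([115, 115, 1727]);
translate([498, 413, 207]) cube([2234, 115, 78]);
translate([498, 413, 1476]) cube([2234, 115, 78]);
translate([608, 528, 115]) cube([67, 19, 1589]);
translate([785, 528, 115]) cube([67, 19, 1589]);
translate([962, 528, 115]) cube([67, 19, 1589]);
translate([1139, 528, 115]) cube([67, 19, 1589]);
translate([1316, 528, 115]) cube([67, 19, 1589]);
translate([1493, 528, 115]) cube([67, 19, 1589]);
translate([1670, 528, 115]) cube([67, 19, 1589]);
translate([1847, 528, 115]) cube([67, 19, 1589]);
translate([2024, 528, 115]) cube([67, 19, 1589]);
translate([2201, 528, 115]) cube([67, 19, 1589]);
translate([2378, 528, 115]) cube([67, 19, 1589]);
translate([2555, 528, 115]) cube([67, 19, 1589]);


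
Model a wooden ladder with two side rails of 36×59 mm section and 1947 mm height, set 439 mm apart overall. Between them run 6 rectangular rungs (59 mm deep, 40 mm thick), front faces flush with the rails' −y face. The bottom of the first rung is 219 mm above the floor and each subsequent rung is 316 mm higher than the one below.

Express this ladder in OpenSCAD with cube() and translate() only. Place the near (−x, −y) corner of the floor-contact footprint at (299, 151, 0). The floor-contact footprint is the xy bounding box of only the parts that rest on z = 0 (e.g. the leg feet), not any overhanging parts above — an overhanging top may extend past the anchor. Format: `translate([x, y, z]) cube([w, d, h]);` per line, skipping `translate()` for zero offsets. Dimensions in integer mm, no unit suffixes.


translate([299, 151, 0]) cube([36, 59, 1947]);
translate([702, 151, 0]) cube([36, 59, 1947]);
translate([335, 151, 219]) cube([367, 59, 40]);
translate([335, 151, 535]) cube([367, 59, 40]);
translate([335, 151, 851]) cube([367, 59, 40]);
translate([335, 151, 1167]) cube([367, 59, 40]);
translate([335, 151, 1483]) cube([367, 59, 40]);
translate([335, 151, 1799]) cube([367, 59, 40]);


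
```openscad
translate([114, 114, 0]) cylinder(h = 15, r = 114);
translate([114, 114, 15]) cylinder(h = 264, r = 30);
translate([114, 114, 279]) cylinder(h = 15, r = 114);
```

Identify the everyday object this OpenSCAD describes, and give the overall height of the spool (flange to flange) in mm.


A spool. The overall height is 294 mm.

Three coaxial cylinders, large–small–large — a spool. Two 15 mm flanges and a 264 mm core give 15 + 264 + 15 = 294 mm.


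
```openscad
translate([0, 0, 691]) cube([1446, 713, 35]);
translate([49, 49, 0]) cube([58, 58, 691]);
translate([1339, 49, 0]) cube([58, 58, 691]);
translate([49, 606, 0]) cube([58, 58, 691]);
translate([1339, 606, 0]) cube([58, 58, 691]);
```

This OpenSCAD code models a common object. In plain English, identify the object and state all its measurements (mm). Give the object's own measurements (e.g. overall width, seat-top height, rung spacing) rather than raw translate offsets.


A table: top 1446 mm (x) × 713 mm (y), 35 mm thick, upper face at z = 726 mm, on four 58×58 mm square legs, each inset 49 mm from the nearest pair of top edges from z = 0 to the bottom of the top.


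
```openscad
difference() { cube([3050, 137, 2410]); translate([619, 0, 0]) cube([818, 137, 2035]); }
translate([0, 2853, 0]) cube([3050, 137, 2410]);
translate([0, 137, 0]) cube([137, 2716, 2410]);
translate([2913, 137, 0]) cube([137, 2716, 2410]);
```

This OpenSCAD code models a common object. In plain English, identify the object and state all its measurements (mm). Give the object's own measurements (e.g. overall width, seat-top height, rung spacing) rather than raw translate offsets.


A single room: four walls, each 2410 mm tall and 137 mm thick, enclosing an outside footprint 3050×2990 mm (x × y), no floor or roof. The front and back walls (−y and +y sides) run the full x-width; the side walls fit between their inner faces. A door opening 818 mm wide and 2035 mm tall is cut through the front wall from the floor up, its −x edge 619 mm from the wall's −x end.


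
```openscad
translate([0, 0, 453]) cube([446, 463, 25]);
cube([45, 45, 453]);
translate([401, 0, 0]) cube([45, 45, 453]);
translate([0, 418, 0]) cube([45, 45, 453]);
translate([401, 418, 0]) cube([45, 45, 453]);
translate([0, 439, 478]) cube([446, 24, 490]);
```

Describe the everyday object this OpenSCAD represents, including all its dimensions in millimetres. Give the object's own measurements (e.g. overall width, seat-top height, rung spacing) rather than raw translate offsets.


A chair. The seat is a 446×463×25 mm slab with its top at z = 478 mm, on four 45×45 mm corner legs (flush with the seat edges, standing on z = 0). A flat backrest 24 mm thick, 490 mm tall, spans the full seat width and rises from the seat top along its +y edge, rear face flush with the rear of the seat.


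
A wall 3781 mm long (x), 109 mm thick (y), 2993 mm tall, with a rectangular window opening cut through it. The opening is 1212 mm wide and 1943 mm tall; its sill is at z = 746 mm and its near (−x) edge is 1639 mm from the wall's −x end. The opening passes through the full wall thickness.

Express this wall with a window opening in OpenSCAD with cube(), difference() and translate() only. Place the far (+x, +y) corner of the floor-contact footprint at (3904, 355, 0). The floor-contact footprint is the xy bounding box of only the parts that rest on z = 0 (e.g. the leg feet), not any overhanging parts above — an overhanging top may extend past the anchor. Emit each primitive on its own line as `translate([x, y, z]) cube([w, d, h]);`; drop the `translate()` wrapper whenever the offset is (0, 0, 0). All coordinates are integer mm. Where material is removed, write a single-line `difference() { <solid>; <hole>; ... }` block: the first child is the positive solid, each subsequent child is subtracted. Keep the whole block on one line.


difference() { translate([123, 246, 0]) cube([3781, 109, 2993]); translate([1762, 246, 746]) cube([1212, 109, 1943]); }


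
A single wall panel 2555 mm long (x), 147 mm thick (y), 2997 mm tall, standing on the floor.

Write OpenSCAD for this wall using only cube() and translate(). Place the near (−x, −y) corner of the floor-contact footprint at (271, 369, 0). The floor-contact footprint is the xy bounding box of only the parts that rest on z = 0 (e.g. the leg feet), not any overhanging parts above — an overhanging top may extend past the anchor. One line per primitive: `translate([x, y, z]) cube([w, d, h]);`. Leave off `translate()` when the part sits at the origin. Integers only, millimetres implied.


translate([271, 369, 0]) cube([2555, 147, 2997]);


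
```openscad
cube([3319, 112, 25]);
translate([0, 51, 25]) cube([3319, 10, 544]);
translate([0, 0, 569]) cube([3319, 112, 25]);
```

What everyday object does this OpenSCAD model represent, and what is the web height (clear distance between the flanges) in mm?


An I-beam. The web height is 544 mm.

Two wide flanges with a thin centred web — an I-beam. Overall 594 mm minus two 25 mm flanges gives a web of 594 − 2·25 = 544 mm.


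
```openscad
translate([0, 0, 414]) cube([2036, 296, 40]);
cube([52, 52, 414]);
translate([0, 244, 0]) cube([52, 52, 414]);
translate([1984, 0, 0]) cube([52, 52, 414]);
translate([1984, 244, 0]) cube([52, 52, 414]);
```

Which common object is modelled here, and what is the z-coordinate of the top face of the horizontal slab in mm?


A bench. The seat-top height is 454 mm.

A long slab on four corner posts — a bench. The slab sits at z = 414 with thickness 40, so the top is 414 + 40 = 454 mm.


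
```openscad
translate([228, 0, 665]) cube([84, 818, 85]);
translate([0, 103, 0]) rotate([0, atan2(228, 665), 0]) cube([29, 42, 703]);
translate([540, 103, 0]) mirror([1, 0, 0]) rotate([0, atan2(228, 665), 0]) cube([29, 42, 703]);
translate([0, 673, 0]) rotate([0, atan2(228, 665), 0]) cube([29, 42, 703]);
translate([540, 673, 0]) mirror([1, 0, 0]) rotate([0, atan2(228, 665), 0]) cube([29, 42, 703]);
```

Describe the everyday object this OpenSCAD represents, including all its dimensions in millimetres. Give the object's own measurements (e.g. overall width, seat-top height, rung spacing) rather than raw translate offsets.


A sawhorse. A 84×818×85 mm beam (x, y, z) sits on two A-frame leg pairs. Each pair is two raked legs of 29×42 mm section (42 mm along y) splaying symmetrically in x. Each leg rises 665 mm vertically over 228 mm of horizontal reach and is 703 mm long along its own axis. Every leg's outer bottom edge rests on the floor and its outer top edge meets a bottom edge of the beam — the left legs (tilting toward +x) meet the beam's −x bottom edge, the right legs (their mirror images, tilting toward −x) meet its +x bottom edge — so the leg tops tuck under the beam, the beam's underside is 665 mm above the floor, and the feet are 540 mm apart outside-to-outside with the beam centred between them. The two leg pairs are set in 103 mm from either end of the beam.


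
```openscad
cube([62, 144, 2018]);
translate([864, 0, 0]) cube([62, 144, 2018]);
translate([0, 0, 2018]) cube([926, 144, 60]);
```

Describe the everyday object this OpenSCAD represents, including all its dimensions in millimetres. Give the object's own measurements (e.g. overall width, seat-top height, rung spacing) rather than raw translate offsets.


A door frame. The clear opening is 802 mm wide and 2018 mm high. Two 62 mm wide jambs, 144 mm deep, stand either side of the opening from the floor to the top of the opening. A 60 mm thick head sits across the top of both jambs, spanning the full outside width of the frame.


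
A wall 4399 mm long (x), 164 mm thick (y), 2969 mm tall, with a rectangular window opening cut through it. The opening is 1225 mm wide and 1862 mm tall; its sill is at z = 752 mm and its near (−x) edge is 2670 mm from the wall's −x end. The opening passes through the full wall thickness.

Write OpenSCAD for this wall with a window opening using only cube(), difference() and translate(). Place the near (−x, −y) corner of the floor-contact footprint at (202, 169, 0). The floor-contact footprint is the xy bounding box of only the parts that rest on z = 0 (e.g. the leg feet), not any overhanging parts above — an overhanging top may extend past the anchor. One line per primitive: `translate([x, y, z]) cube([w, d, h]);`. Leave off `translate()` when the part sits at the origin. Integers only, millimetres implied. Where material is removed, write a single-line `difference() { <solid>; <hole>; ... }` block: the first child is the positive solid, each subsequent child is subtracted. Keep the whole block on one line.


difference() { translate([202, 169, 0]) cube([4399, 164, 2969]); translate([2872, 169, 752]) cube([1225, 164, 1862]); }


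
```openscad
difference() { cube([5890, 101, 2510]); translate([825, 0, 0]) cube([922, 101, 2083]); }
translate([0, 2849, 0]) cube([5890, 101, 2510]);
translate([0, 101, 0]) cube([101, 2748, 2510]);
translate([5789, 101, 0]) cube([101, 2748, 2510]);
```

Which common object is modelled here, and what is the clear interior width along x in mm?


A single room. The interior width is 5688 mm.

Four walls enclosing a rectangle with a door in the front wall — a room. Outside width 5890 minus two 101 mm walls gives 5688 mm.


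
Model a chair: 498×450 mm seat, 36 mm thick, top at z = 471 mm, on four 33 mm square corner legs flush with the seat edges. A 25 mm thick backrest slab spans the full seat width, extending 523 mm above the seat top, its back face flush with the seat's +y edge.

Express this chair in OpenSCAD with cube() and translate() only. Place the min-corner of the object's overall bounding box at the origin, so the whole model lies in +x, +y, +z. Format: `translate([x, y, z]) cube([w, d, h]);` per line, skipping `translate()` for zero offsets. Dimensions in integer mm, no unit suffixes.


translate([0, 0, 435]) cube([498, 450, 36]);
cube([33, 33, 435]);
translate([465, 0, 0]) cube([33, 33, 435]);
translate([0, 417, 0]) cube([33, 33, 435]);
translate([465, 417, 0]) cube([33, 33, 435]);
translate([0, 425, 471]) cube([498, 25, 523]);


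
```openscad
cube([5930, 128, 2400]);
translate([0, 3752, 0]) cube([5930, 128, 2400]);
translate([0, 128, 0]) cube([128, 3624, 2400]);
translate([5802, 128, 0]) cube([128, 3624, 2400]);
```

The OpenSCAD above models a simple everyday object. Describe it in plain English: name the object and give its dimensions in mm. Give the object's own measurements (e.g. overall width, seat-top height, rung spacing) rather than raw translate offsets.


The wall frame of a small rectangular building: four walls, each 2400 mm tall and 128 mm thick, enclosing a footprint 5930 mm (x) by 3880 mm (y) outside-to-outside, with no floor or roof. The front and back walls (the −y and +y sides) span the full width; the two side walls fit between them.


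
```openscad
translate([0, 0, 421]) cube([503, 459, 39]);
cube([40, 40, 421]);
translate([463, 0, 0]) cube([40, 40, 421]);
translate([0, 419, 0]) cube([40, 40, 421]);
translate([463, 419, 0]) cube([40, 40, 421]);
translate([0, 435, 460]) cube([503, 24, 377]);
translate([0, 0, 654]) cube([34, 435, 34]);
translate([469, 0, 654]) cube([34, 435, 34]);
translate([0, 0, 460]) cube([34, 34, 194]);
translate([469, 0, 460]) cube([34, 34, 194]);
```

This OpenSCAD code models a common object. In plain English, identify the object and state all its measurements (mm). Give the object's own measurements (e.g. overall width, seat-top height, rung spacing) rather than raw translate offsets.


A chair. The seat is a 503×459×39 mm slab with its top at z = 460 mm, on four 40×40 mm corner legs (flush with the seat edges, standing on z = 0). A flat backrest 24 mm thick, 377 mm tall, spans the full seat width and rises from the seat top along its +y edge, rear face flush with the rear of the seat. Two armrests of 34×34 mm section run along each side from the seat's front edge to the front of the backrest, top faces 228 mm above the seat top and outer faces flush with the seat's x-edges; a 34×34 mm post under the front of each armrest stands on the seat at the front corner.
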